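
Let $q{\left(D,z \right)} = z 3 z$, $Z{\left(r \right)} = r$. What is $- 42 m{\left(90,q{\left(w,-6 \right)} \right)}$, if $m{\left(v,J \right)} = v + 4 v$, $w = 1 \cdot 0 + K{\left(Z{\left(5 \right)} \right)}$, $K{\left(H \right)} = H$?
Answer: $-18900$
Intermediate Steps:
$w = 5$ ($w = 1 \cdot 0 + 5 = 0 + 5 = 5$)
$q{\left(D,z \right)} = 3 z^{2}$ ($q{\left(D,z \right)} = 3 z z = 3 z^{2}$)
$m{\left(v,J \right)} = 5 v$
$- 42 m{\left(90,q{\left(w,-6 \right)} \right)} = - 42 \cdot 5 \cdot 90 = \left(-42\right) 450 = -18900$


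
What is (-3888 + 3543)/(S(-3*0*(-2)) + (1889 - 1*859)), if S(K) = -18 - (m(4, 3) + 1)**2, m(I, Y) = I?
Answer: -115/329 ≈ -0.34954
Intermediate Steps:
S(K) = -43 (S(K) = -18 - (4 + 1)**2 = -18 - 1*5**2 = -18 - 1*25 = -18 - 25 = -43)
(-3888 + 3543)/(S(-3*0*(-2)) + (1889 - 1*859)) = (-3888 + 3543)/(-43 + (1889 - 1*859)) = -345/(-43 + (1889 - 859)) = -345/(-43 + 1030) = -345/987 = -345*1/987 = -115/329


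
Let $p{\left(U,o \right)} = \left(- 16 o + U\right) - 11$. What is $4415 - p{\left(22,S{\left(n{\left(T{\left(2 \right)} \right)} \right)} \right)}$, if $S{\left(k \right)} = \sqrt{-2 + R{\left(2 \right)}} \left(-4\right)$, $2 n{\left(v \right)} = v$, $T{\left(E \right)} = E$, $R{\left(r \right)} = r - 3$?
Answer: $4404 - 64 i \sqrt{3} \approx 4404.0 - 110.85 i$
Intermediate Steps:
$R{\left(r \right)} = -3 + r$
$n{\left(v \right)} = \frac{v}{2}$
$S{\left(k \right)} = - 4 i \sqrt{3}$ ($S{\left(k \right)} = \sqrt{-2 + \left(-3 + 2\right)} \left(-4\right) = \sqrt{-2 - 1} \left(-4\right) = \sqrt{-3} \left(-4\right) = i \sqrt{3} \left(-4\right) = - 4 i \sqrt{3}$)
$p{\left(U,o \right)} = -11 + U - 16 o$ ($p{\left(U,o \right)} = \left(U - 16 o\right) - 11 = -11 + U - 16 o$)
$4415 - p{\left(22,S{\left(n{\left(T{\left(2 \right)} \right)} \right)} \right)} = 4415 - \left(-11 + 22 - 16 \left(- 4 i \sqrt{3}\right)\right) = 4415 - \left(-11 + 22 + 64 i \sqrt{3}\right) = 4415 - \left(11 + 64 i \sqrt{3}\right) = 4404 - 64 i \sqrt{3}$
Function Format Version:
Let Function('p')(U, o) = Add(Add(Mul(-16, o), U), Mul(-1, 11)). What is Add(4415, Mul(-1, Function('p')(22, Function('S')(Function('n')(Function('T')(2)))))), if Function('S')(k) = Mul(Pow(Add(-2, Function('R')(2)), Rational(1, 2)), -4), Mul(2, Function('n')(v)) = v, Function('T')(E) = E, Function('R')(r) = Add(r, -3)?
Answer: Add(4404, Mul(-64, I, Pow(3, Rational(1, 2)))) ≈ Add(4404.0, Mul(-110.85, I))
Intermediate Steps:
Function('R')(r) = Add(-3, r)
Function('n')(v) = Mul(Rational(1, 2), v)
Function('S')(k) = Mul(-4, I, Pow(3, Rational(1, 2))) (Function('S')(k) = Mul(Pow(Add(-2, Add(-3, 2)), Rational(1, 2)), -4) = Mul(Pow(Add(-2, -1), Rational(1, 2)), -4) = Mul(Pow(-3, Rational(1, 2)), -4) = Mul(Mul(I, Pow(3, Rational(1, 2))), -4) = Mul(-4, I, Pow(3, Rational(1, 2))))
Function('p')(U, o) = Add(-11, U, Mul(-16, o)) (Function('p')(U, o) = Add(Add(U, Mul(-16, o)), -11) = Add(-11, U, Mul(-16, o)))
Add(4415, Mul(-1, Function('p')(22, Function('S')(Function('n')(Function('T')(2)))))) = Add(4415, Mul(-1, Add(-11, 22, Mul(-16, Mul(-4, I, Pow(3, Rational(1, 2))))))) = Add(4415, Mul(-1, Add(-11, 22, Mul(64, I, Pow(3, Rational(1, 2)))))) = Add(4415, Mul(-1, Add(11, Mul(64, I, Pow(3, Rational(1, 2)))))) = Add(4415, Add(-11, Mul(-64, I, Pow(3, Rational(1, 2))))) = Add(4404, Mul(-64, I, Pow(3, Rational(1, 2))))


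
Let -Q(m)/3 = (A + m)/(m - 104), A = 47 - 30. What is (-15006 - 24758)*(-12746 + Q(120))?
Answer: 2031413527/4 ≈ 5.0785e+8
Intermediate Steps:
A = 17
Q(m) = -3*(17 + m)/(-104 + m) (Q(m) = -3*(17 + m)/(m - 104) = -3*(17 + m)/(-104 + m))
(-15006 - 24758)*(-12746 + Q(120)) = (-15006 - 24758)*(-12746 + 3*(-17 - 1*120)/(-104 + 120)) = -39764*(-12746 + 3*(-17 - 120)/16) = -39764*(-12746 + 3*(1/16)*(-137)) = -39764*(-12746 - 411/16) = -39764*(-204347/16) = 2031413527/4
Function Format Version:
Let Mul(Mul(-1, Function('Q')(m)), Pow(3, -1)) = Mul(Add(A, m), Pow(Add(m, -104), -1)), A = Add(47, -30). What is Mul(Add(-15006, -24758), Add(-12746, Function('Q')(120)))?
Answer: Rational(2031413527, 4) ≈ 5.0785e+8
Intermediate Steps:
A = 17
Function('Q')(m) = Mul(-3, Pow(Add(-104, m), -1), Add(17, m)) (Function('Q')(m) = Mul(-3, Mul(Add(17, m), Pow(Add(m, -104), -1))) = Mul(-3, Mul(Add(17, m), Pow(Add(-104, m), -1))) = Mul(-3, Mul(Pow(Add(-104, m), -1), Add(17, m))) = Mul(-3, Pow(Add(-104, m), -1), Add(17, m)))
Mul(Add(-15006, -24758), Add(-12746, Function('Q')(120))) = Mul(Add(-15006, -24758), Add(-12746, Mul(3, Pow(Add(-104, 120), -1), Add(-17, Mul(-1, 120))))) = Mul(-39764, Add(-12746, Mul(3, Pow(16, -1), Add(-17, -120)))) = Mul(-39764, Add(-12746, Mul(3, Rational(1, 16), -137))) = Mul(-39764, Add(-12746, Rational(-411, 16))) = Mul(-39764, Rational(-204347, 16)) = Rational(2031413527, 4)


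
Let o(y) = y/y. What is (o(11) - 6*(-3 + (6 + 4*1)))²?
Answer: 1681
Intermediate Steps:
o(y) = 1
(o(11) - 6*(-3 + (6 + 4*1)))² = (1 - 6*(-3 + (6 + 4*1)))² = (1 - 6*(-3 + (6 + 4)))² = (1 - 6*(-3 + 10))² = (1 - 6*7)² = (1 - 42)² = (-41)² = 1681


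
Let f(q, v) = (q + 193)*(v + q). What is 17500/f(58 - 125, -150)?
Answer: -1250/1953 ≈ -0.64004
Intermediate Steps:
f(q, v) = (193 + q)*(q + v)
17500/f(58 - 125, -150) = 17500/((58 - 125)**2 + 193*(58 - 125) + 193*(-150) + (58 - 125)*(-150)) = 17500/((-67)**2 + 193*(-67) - 28950 - 67*(-150)) = 17500/(4489 - 12931 - 28950 + 10050) = 17500/(-27342) = 17500*(-1/27342) = -1250/1953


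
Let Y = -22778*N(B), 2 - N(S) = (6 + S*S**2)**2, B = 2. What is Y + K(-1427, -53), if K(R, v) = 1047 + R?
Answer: 4418552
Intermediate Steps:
N(S) = 2 - (6 + S**3)**2 (N(S) = 2 - (6 + S*S**2)**2 = 2 - (6 + S**3)**2)
Y = 4418932 (Y = -22778*(2 - (6 + 2**3)**2) = -22778*(2 - (6 + 8)**2) = -22778*(2 - 1*14**2) = -22778*(2 - 1*196) = -22778*(2 - 196) = -22778*(-194) = 4418932)
Y + K(-1427, -53) = 4418932 + (1047 - 1427) = 4418932 - 380 = 4418552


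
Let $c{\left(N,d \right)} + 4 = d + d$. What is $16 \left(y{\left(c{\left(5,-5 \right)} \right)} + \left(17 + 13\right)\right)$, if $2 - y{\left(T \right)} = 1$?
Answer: $496$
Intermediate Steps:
$c{\left(N,d \right)} = -4 + 2 d$ ($c{\left(N,d \right)} = -4 + \left(d + d\right) = -4 + 2 d$)
$y{\left(T \right)} = 1$ ($y{\left(T \right)} = 2 - 1 = 1$)
$16 \left(y{\left(c{\left(5,-5 \right)} \right)} + \left(17 + 13\right)\right) = 16 \left(1 + \left(17 + 13\right)\right) = 16 \left(1 + 30\right) = 16 \cdot 31 = 496$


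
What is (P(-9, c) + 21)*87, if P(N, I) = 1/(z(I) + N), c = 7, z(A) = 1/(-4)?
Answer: 67251/37 ≈ 1817.6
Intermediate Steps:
z(A) = -¼
P(N, I) = 1/(-¼ + N)
(P(-9, c) + 21)*87 = (4/(-1 + 4*(-9)) + 21)*87 = (4/(-1 - 36) + 21)*87 = (4/(-37) + 21)*87 = (4*(-1/37) + 21)*87 = (-4/37 + 21)*87 = (773/37)*87 = 67251/37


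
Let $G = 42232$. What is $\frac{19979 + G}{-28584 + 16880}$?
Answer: $- \frac{62211}{11704} \approx -5.3154$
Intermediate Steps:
$\frac{19979 + G}{-28584 + 16880} = \frac{19979 + 42232}{-28584 + 16880} = \frac{62211}{-11704} = 62211 \left(- \frac{1}{11704}\right) = - \frac{62211}{11704}$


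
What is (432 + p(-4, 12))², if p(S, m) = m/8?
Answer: 751689/4 ≈ 1.8792e+5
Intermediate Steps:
p(S, m) = m/8 (p(S, m) = m*(⅛) = m/8)
(432 + p(-4, 12))² = (432 + (⅛)*12)² = (432 + 3/2)² = (867/2)² = 751689/4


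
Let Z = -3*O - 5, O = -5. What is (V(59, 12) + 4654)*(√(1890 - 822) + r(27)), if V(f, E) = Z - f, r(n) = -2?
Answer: -9210 + 9210*√267 ≈ 1.4128e+5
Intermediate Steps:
Z = 10 (Z = -3*(-5) - 5 = 15 - 5 = 10)
V(f, E) = 10 - f
(V(59, 12) + 4654)*(√(1890 - 822) + r(27)) = ((10 - 1*59) + 4654)*(√(1890 - 822) - 2) = ((10 - 59) + 4654)*(√1068 - 2) = (-49 + 4654)*(2*√267 - 2) = 4605*(-2 + 2*√267) = -9210 + 9210*√267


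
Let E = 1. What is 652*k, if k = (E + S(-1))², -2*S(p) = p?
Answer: 1467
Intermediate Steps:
S(p) = -p/2
k = 9/4 (k = (1 - ½*(-1))² = (1 + ½)² = (3/2)² = 9/4 ≈ 2.2500)
652*k = 652*(9/4) = 1467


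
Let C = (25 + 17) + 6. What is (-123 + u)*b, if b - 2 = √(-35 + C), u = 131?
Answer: 16 + 8*√13 ≈ 44.844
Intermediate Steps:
C = 48 (C = 42 + 6 = 48)
b = 2 + √13 (b = 2 + √(-35 + 48) = 2 + √13 ≈ 5.6056)
(-123 + u)*b = (-123 + 131)*(2 + √13) = 8*(2 + √13) = 16 + 8*√13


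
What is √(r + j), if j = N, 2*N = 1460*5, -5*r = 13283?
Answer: √24835/5 ≈ 31.518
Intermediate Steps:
r = -13283/5 (r = -⅕*13283 = -13283/5 ≈ -2656.6)
N = 3650 (N = (1460*5)/2 = (½)*7300 = 3650)
j = 3650
√(r + j) = √(-13283/5 + 3650) = √(4967/5) = √24835/5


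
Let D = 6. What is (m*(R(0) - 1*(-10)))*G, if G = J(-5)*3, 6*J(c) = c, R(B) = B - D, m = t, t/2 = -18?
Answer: 360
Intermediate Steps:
t = -36 (t = 2*(-18) = -36)
m = -36
R(B) = -6 + B (R(B) = B - 1*6 = B - 6 = -6 + B)
J(c) = c/6
G = -5/2 (G = ((1/6)*(-5))*3 = -5/6*3 = -5/2 ≈ -2.5000)
(m*(R(0) - 1*(-10)))*G = -36*((-6 + 0) - 1*(-10))*(-5/2) = -36*(-6 + 10)*(-5/2) = -36*4*(-5/2) = -144*(-5/2) = 360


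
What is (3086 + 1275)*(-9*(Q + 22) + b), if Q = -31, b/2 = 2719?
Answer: 24068359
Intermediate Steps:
b = 5438 (b = 2*2719 = 5438)
(3086 + 1275)*(-9*(Q + 22) + b) = (3086 + 1275)*(-9*(-31 + 22) + 5438) = 4361*(-9*(-9) + 5438) = 4361*(81 + 5438) = 4361*5519 = 24068359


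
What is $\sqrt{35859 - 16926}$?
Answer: $\sqrt{18933} \approx 137.6$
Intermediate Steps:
$\sqrt{35859 - 16926} = \sqrt{18933}$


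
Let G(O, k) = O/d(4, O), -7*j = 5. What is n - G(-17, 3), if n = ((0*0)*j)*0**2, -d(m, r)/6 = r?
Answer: 1/6 ≈ 0.16667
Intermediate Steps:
j = -5/7 (j = -1/7*5 = -5/7 ≈ -0.71429)
d(m, r) = -6*r
G(O, k) = -1/6 (G(O, k) = O/((-6*O)) = O*(-1/(6*O)) = -1/6)
n = 0 (n = ((0*0)*(-5/7))*0**2 = (0*(-5/7))*0 = 0*0 = 0)
n - G(-17, 3) = 0 - 1*(-1/6) = 0 + 1/6 = 1/6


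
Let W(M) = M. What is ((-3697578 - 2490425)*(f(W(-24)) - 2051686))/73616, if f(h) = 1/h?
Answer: 304700145141395/1766784 ≈ 1.7246e+8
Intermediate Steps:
((-3697578 - 2490425)*(f(W(-24)) - 2051686))/73616 = ((-3697578 - 2490425)*(1/(-24) - 2051686))/73616 = -6188003*(-1/24 - 2051686)*(1/73616) = -6188003*(-49240465/24)*(1/73616) = (304700145141395/24)*(1/73616) = 304700145141395/1766784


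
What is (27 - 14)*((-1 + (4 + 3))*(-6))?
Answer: -468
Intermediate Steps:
(27 - 14)*((-1 + (4 + 3))*(-6)) = 13*((-1 + 7)*(-6)) = 13*(6*(-6)) = 13*(-36) = -468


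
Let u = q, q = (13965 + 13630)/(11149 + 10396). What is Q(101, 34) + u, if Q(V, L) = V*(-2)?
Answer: -864899/4309 ≈ -200.72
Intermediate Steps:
Q(V, L) = -2*V
q = 5519/4309 (q = 27595/21545 = 27595*(1/21545) = 5519/4309 ≈ 1.2808)
u = 5519/4309 ≈ 1.2808
Q(101, 34) + u = -2*101 + 5519/4309 = -202 + 5519/4309 = -864899/4309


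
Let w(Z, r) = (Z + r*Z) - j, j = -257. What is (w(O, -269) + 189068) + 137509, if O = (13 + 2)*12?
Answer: 278594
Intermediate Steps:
O = 180 (O = 15*12 = 180)
w(Z, r) = 257 + Z + Z*r (w(Z, r) = (Z + r*Z) - 1*(-257) = (Z + Z*r) + 257 = 257 + Z + Z*r)
(w(O, -269) + 189068) + 137509 = ((257 + 180 + 180*(-269)) + 189068) + 137509 = ((257 + 180 - 48420) + 189068) + 137509 = (-47983 + 189068) + 137509 = 141085 + 137509 = 278594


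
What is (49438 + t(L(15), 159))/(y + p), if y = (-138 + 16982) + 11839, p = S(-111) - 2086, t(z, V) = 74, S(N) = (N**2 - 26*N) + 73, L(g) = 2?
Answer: 16504/13959 ≈ 1.1823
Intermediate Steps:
S(N) = 73 + N**2 - 26*N
p = 13194 (p = (73 + (-111)**2 - 26*(-111)) - 2086 = (73 + 12321 + 2886) - 2086 = 15280 - 2086 = 13194)
y = 28683 (y = 16844 + 11839 = 28683)
(49438 + t(L(15), 159))/(y + p) = (49438 + 74)/(28683 + 13194) = 49512/41877 = 49512*(1/41877) = 16504/13959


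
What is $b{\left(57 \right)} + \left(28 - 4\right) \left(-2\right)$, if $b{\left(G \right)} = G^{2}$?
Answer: $3201$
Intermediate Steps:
$b{\left(57 \right)} + \left(28 - 4\right) \left(-2\right) = 57^{2} + \left(28 - 4\right) \left(-2\right) = 3249 + 24 \left(-2\right) = 3249 - 48 = 3201$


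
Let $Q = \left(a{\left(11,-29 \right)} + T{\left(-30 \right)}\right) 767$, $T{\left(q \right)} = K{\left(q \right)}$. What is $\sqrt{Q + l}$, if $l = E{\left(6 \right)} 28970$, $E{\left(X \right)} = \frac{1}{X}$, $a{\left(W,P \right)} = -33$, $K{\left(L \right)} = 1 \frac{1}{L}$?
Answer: $\frac{i \sqrt{18457410}}{30} \approx 143.21 i$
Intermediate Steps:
$K{\left(L \right)} = \frac{1}{L}$
$T{\left(q \right)} = \frac{1}{q}$
$Q = - \frac{760097}{30}$ ($Q = \left(-33 + \frac{1}{-30}\right) 767 = \left(-33 - \frac{1}{30}\right) 767 = \left(- \frac{991}{30}\right) 767 = - \frac{760097}{30} \approx -25337.0$)
$l = \frac{14485}{3}$ ($l = \frac{1}{6} \cdot 28970 = \frac{14485}{3} \approx 4828.3$)
$\sqrt{Q + l} = \sqrt{- \frac{760097}{30} + \frac{14485}{3}} = \sqrt{- \frac{615247}{30}} = \frac{i \sqrt{18457410}}{30}$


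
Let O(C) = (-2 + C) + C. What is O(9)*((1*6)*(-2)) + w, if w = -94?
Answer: -286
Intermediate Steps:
O(C) = -2 + 2*C
O(9)*((1*6)*(-2)) + w = (-2 + 2*9)*((1*6)*(-2)) - 94 = (-2 + 18)*(6*(-2)) - 94 = 16*(-12) - 94 = -192 - 94 = -286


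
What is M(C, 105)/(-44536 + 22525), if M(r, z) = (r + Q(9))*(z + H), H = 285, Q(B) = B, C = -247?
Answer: 30940/7337 ≈ 4.2170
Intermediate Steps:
M(r, z) = (9 + r)*(285 + z) (M(r, z) = (r + 9)*(z + 285) = (9 + r)*(285 + z))
M(C, 105)/(-44536 + 22525) = (2565 + 9*105 + 285*(-247) - 247*105)/(-44536 + 22525) = (2565 + 945 - 70395 - 25935)/(-22011) = -92820*(-1/22011) = 30940/7337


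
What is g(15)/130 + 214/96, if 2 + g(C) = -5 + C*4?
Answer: 8227/3120 ≈ 2.6369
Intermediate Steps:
g(C) = -7 + 4*C (g(C) = -2 + (-5 + C*4) = -2 + (-5 + 4*C) = -7 + 4*C)
g(15)/130 + 214/96 = (-7 + 4*15)/130 + 214/96 = (-7 + 60)*(1/130) + 214*(1/96) = 53*(1/130) + 107/48 = 53/130 + 107/48 = 8227/3120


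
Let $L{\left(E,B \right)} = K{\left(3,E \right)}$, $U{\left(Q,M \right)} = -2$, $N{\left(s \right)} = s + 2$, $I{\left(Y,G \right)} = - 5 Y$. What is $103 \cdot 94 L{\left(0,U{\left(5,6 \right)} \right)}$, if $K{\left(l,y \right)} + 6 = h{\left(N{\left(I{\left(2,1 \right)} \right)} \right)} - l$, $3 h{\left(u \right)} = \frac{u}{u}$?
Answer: $- \frac{251732}{3} \approx -83911.0$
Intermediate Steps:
$N{\left(s \right)} = 2 + s$
$h{\left(u \right)} = \frac{1}{3}$ ($h{\left(u \right)} = \frac{u \frac{1}{u}}{3} = \frac{1}{3} \cdot 1 = \frac{1}{3}$)
$K{\left(l,y \right)} = - \frac{17}{3} - l$ ($K{\left(l,y \right)} = -6 - \left(- \frac{1}{3} + l\right) = - \frac{17}{3} - l$)
$L{\left(E,B \right)} = - \frac{26}{3}$ ($L{\left(E,B \right)} = - \frac{17}{3} - 3 = - \frac{26}{3}$)
$103 \cdot 94 L{\left(0,U{\left(5,6 \right)} \right)} = 103 \cdot 94 \left(- \frac{26}{3}\right) = 9682 \left(- \frac{26}{3}\right) = - \frac{251732}{3}$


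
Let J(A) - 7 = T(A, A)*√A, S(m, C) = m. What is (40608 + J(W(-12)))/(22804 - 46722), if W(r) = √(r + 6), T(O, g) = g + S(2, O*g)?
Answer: -40615/23918 - 6^(¼)*√I*(2 + I*√6)/23918 ≈ -1.6981 - 0.00020588*I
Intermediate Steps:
T(O, g) = 2 + g (T(O, g) = g + 2 = 2 + g)
W(r) = √(6 + r)
J(A) = 7 + √A*(2 + A) (J(A) = 7 + (2 + A)*√A = 7 + √A*(2 + A))
(40608 + J(W(-12)))/(22804 - 46722) = (40608 + (7 + √(√(6 - 12))*(2 + √(6 - 12))))/(22804 - 46722) = (40608 + (7 + √(√(-6))*(2 + √(-6))))/(-23918) = (40608 + (7 + √(I*√6)*(2 + I*√6)))*(-1/23918) = (40608 + (7 + (6^(¼)*√I)*(2 + I*√6)))*(-1/23918) = (40608 + (7 + 6^(¼)*√I*(2 + I*√6)))*(-1/23918) = (40615 + 6^(¼)*√I*(2 + I*√6))*(-1/23918) = -40615/23918 - 6^(¼)*√I*(2 + I*√6)/23918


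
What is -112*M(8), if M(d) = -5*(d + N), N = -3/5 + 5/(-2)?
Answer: 2744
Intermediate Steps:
N = -31/10 (N = -3*⅕ + 5*(-½) = -⅗ - 5/2 = -31/10 ≈ -3.1000)
M(d) = 31/2 - 5*d (M(d) = -5*(d - 31/10) = -5*(-31/10 + d) = 31/2 - 5*d)
-112*M(8) = -112*(31/2 - 5*8) = -112*(31/2 - 40) = -112*(-49/2) = 2744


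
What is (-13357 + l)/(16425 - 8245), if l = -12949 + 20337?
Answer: -5969/8180 ≈ -0.72971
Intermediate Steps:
l = 7388
(-13357 + l)/(16425 - 8245) = (-13357 + 7388)/(16425 - 8245) = -5969/8180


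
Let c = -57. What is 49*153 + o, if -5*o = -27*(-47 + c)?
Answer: 34677/5 ≈ 6935.4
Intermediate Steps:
o = -2808/5 (o = -(-27)*(-47 - 57)/5 = -(-27)*(-104)/5 = -⅕*2808 = -2808/5 ≈ -561.60)
49*153 + o = 49*153 - 2808/5 = 7497 - 2808/5 = 34677/5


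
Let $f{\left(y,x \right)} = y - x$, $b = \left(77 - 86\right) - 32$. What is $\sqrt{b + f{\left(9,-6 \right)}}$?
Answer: $i \sqrt{26} \approx 5.099 i$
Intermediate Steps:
$b = -41$ ($b = -9 - 32 = -41$)
$\sqrt{b + f{\left(9,-6 \right)}} = \sqrt{-41 + \left(9 - -6\right)} = \sqrt{-41 + \left(9 + 6\right)} = \sqrt{-41 + 15} = \sqrt{-26} = i \sqrt{26}$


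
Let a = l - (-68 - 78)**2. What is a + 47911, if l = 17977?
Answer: 44572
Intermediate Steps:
a = -3339 (a = 17977 - (-68 - 78)**2 = 17977 - 1*(-146)**2 = 17977 - 1*21316 = 17977 - 21316 = -3339)
a + 47911 = -3339 + 47911 = 44572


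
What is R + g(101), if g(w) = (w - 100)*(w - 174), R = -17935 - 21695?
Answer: -39703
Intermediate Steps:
R = -39630
g(w) = (-174 + w)*(-100 + w) (g(w) = (-100 + w)*(-174 + w) = (-174 + w)*(-100 + w))
R + g(101) = -39630 + (17400 + 101² - 274*101) = -39630 + (17400 + 10201 - 27674) = -39630 - 73 = -39703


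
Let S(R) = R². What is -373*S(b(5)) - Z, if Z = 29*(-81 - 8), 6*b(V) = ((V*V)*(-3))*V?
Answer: -5817801/4 ≈ -1.4545e+6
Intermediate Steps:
b(V) = -V³/2 (b(V) = (((V*V)*(-3))*V)/6 = ((V²*(-3))*V)/6 = ((-3*V²)*V)/6 = (-3*V³)/6 = -V³/2)
Z = -2581 (Z = 29*(-89) = -2581)
-373*S(b(5)) - Z = -373*(-½*5³)² - 1*(-2581) = -373*(-½*125)² + 2581 = -373*(-125/2)² + 2581 = -373*15625/4 + 2581 = -5828125/4 + 2581 = -5817801/4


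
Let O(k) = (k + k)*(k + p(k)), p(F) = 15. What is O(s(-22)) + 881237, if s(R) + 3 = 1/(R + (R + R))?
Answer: 1919176777/2178 ≈ 8.8117e+5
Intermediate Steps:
s(R) = -3 + 1/(3*R) (s(R) = -3 + 1/(R + (R + R)) = -3 + 1/(R + 2*R) = -3 + 1/(3*R))
O(k) = 2*k*(15 + k) (O(k) = (k + k)*(k + 15) = (2*k)*(15 + k) = 2*k*(15 + k))
O(s(-22)) + 881237 = 2*(-3 + (⅓)/(-22))*(15 + (-3 + (⅓)/(-22))) + 881237 = 2*(-3 + (⅓)*(-1/22))*(15 + (-3 + (⅓)*(-1/22))) + 881237 = 2*(-3 - 1/66)*(15 + (-3 - 1/66)) + 881237 = 2*(-199/66)*(15 - 199/66) + 881237 = 2*(-199/66)*(791/66) + 881237 = -157409/2178 + 881237 = 1919176777/2178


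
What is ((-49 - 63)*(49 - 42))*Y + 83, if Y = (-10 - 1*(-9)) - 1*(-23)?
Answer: -17165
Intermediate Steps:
Y = 22 (Y = (-10 + 9) + 23 = -1 + 23 = 22)
((-49 - 63)*(49 - 42))*Y + 83 = ((-49 - 63)*(49 - 42))*22 + 83 = -112*7*22 + 83 = -784*22 + 83 = -17248 + 83 = -17165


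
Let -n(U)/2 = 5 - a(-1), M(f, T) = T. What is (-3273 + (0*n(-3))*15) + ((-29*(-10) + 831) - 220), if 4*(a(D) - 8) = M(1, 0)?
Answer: -2372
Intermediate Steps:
a(D) = 8 (a(D) = 8 + (¼)*0 = 8 + 0 = 8)
n(U) = 6 (n(U) = -2*(5 - 1*8) = -2*(5 - 8) = -2*(-3) = 6)
(-3273 + (0*n(-3))*15) + ((-29*(-10) + 831) - 220) = (-3273 + (0*6)*15) + ((-29*(-10) + 831) - 220) = (-3273 + 0*15) + ((290 + 831) - 220) = (-3273 + 0) + (1121 - 220) = -3273 + 901 = -2372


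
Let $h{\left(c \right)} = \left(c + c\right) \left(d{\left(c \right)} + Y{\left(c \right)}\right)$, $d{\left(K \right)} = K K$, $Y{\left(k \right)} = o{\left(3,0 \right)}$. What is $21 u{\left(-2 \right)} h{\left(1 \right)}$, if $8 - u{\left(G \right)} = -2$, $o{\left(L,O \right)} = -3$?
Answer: $-840$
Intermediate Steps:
$Y{\left(k \right)} = -3$
$d{\left(K \right)} = K^{2}$
$u{\left(G \right)} = 10$ ($u{\left(G \right)} = 8 - -2 = 8 + 2 = 10$)
$h{\left(c \right)} = 2 c \left(-3 + c^{2}\right)$ ($h{\left(c \right)} = \left(c + c\right) \left(c^{2} - 3\right) = 2 c \left(-3 + c^{2}\right)$)
$21 u{\left(-2 \right)} h{\left(1 \right)} = 21 \cdot 10 \cdot 2 \cdot 1 \left(-3 + 1^{2}\right) = 210 \cdot 2 \cdot 1 \left(-3 + 1\right) = 210 \cdot 2 \cdot 1 \left(-2\right) = 210 \left(-4\right) = -840$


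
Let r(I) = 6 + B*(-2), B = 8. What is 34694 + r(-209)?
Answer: 34684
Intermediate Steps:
r(I) = -10 (r(I) = 6 + 8*(-2) = 6 - 16 = -10)
34694 + r(-209) = 34694 - 10 = 34684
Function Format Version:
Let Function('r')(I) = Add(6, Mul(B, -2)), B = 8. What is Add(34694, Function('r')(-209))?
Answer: 34684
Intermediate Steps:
Function('r')(I) = -10 (Function('r')(I) = Add(6, Mul(8, -2)) = Add(6, -16) = -10)
Add(34694, Function('r')(-209)) = Add(34694, -10) = 34684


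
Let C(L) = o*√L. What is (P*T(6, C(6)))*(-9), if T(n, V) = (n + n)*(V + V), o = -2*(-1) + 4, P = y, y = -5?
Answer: 6480*√6 ≈ 15873.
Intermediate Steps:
P = -5
o = 6 (o = 2 + 4 = 6)
C(L) = 6*√L
T(n, V) = 4*V*n (T(n, V) = (2*n)*(2*V) = 4*V*n)
(P*T(6, C(6)))*(-9) = -20*6*√6*6*(-9) = -720*√6*(-9) = 6480*√6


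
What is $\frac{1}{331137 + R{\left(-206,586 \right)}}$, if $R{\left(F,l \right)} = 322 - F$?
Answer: $\frac{1}{331665} \approx 3.0151 \cdot 10^{-6}$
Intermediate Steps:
$\frac{1}{331137 + R{\left(-206,586 \right)}} = \frac{1}{331137 + \left(322 - -206\right)} = \frac{1}{331137 + \left(322 + 206\right)} = \frac{1}{331137 + 528} = \frac{1}{331665}$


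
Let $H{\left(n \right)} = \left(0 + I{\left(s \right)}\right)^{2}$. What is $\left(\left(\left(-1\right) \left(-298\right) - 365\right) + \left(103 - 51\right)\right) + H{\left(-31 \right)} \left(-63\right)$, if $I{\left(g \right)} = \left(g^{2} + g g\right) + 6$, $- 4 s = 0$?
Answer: $-2283$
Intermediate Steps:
$s = 0$ ($s = \left(- \frac{1}{4}\right) 0 = 0$)
$I{\left(g \right)} = 6 + 2 g^{2}$ ($I{\left(g \right)} = \left(g^{2} + g^{2}\right) + 6 = 2 g^{2} + 6 = 6 + 2 g^{2}$)
$H{\left(n \right)} = 36$ ($H{\left(n \right)} = \left(0 + \left(6 + 2 \cdot 0^{2}\right)\right)^{2} = \left(0 + \left(6 + 2 \cdot 0\right)\right)^{2} = \left(0 + \left(6 + 0\right)\right)^{2} = \left(0 + 6\right)^{2} = 6^{2} = 36$)
$\left(\left(\left(-1\right) \left(-298\right) - 365\right) + \left(103 - 51\right)\right) + H{\left(-31 \right)} \left(-63\right) = \left(\left(\left(-1\right) \left(-298\right) - 365\right) + \left(103 - 51\right)\right) + 36 \left(-63\right) = \left(\left(298 - 365\right) + 52\right) - 2268 = \left(-67 + 52\right) - 2268 = -15 - 2268 = -2283$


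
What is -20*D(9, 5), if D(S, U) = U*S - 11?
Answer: -680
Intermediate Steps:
D(S, U) = -11 + S*U (D(S, U) = S*U - 11 = -11 + S*U)
-20*D(9, 5) = -20*(-11 + 9*5) = -20*(-11 + 45) = -20*34 = -680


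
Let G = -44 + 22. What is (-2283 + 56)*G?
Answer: 48994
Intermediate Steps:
G = -22
(-2283 + 56)*G = (-2283 + 56)*(-22) = -2227*(-22) = 48994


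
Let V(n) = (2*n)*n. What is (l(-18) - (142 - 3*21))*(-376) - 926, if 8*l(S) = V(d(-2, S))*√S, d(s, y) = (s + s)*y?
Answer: 28778 - 1461888*I*√2 ≈ 28778.0 - 2.0674e+6*I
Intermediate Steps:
d(s, y) = 2*s*y (d(s, y) = (2*s)*y = 2*s*y)
V(n) = 2*n²
l(S) = 4*S^(5/2) (l(S) = ((2*(2*(-2)*S)²)*√S)/8 = ((2*(-4*S)²)*√S)/8 = ((2*(16*S²))*√S)/8 = ((32*S²)*√S)/8 = (32*S^(5/2))/8 = 4*S^(5/2))
(l(-18) - (142 - 3*21))*(-376) - 926 = (4*(-18)^(5/2) - (142 - 3*21))*(-376) - 926 = (4*(972*I*√2) - (142 - 1*63))*(-376) - 926 = (3888*I*√2 - (142 - 63))*(-376) - 926 = (3888*I*√2 - 1*79)*(-376) - 926 = (3888*I*√2 - 79)*(-376) - 926 = (-79 + 3888*I*√2)*(-376) - 926 = (29704 - 1461888*I*√2) - 926 = 28778 - 1461888*I*√2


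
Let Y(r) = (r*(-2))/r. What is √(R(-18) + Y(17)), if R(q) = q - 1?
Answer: I*√21 ≈ 4.5826*I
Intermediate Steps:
R(q) = -1 + q
Y(r) = -2 (Y(r) = (-2*r)/r = -2)
√(R(-18) + Y(17)) = √((-1 - 18) - 2) = √(-19 - 2) = √(-21) = I*√21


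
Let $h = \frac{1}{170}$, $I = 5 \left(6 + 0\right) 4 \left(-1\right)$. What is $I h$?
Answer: $- \frac{12}{17} \approx -0.70588$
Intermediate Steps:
$I = -120$ ($I = 5 \cdot 6 \cdot 4 \left(-1\right) = 5 \cdot 24 \left(-1\right) = 120 \left(-1\right) = -120$)
$h = \frac{1}{170} \approx 0.0058824$
$I h = \left(-120\right) \frac{1}{170} = - \frac{12}{17}$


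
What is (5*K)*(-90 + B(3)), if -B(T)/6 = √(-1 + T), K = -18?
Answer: 8100 + 540*√2 ≈ 8863.7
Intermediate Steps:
B(T) = -6*√(-1 + T)
(5*K)*(-90 + B(3)) = (5*(-18))*(-90 - 6*√(-1 + 3)) = -90*(-90 - 6*√2) = 8100 + 540*√2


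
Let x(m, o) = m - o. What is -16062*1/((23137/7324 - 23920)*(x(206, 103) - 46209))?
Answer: -19606348/1346041178993 ≈ -1.4566e-5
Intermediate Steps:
-16062*1/((23137/7324 - 23920)*(x(206, 103) - 46209)) = -16062*1/((23137/7324 - 23920)*((206 - 1*103) - 46209)) = -16062*1/((23137*(1/7324) - 23920)*((206 - 103) - 46209)) = -16062*1/((103 - 46209)*(23137/7324 - 23920)) = -16062/((-46106*(-175166943/7324))) = -16062/4038123536979/3662 = -16062*3662/4038123536979 = -19606348/1346041178993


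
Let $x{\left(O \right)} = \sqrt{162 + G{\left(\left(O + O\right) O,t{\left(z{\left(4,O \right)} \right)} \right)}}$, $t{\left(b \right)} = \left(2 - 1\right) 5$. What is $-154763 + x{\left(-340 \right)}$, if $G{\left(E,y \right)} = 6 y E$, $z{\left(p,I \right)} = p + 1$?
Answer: $-154763 + \sqrt{6936162} \approx -1.5213 \cdot 10^{5}$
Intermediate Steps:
$z{\left(p,I \right)} = 1 + p$
$t{\left(b \right)} = 5$ ($t{\left(b \right)} = 1 \cdot 5 = 5$)
$G{\left(E,y \right)} = 6 E y$
$x{\left(O \right)} = \sqrt{162 + 60 O^{2}}$ ($x{\left(O \right)} = \sqrt{162 + 6 \left(O + O\right) O 5} = \sqrt{162 + 6 \cdot 2 O O 5} = \sqrt{162 + 6 \cdot 2 O^{2} \cdot 5} = \sqrt{162 + 60 O^{2}}$)
$-154763 + x{\left(-340 \right)} = -154763 + \sqrt{162 + 60 \left(-340\right)^{2}} = -154763 + \sqrt{162 + 60 \cdot 115600} = -154763 + \sqrt{162 + 6936000} = -154763 + \sqrt{6936162}$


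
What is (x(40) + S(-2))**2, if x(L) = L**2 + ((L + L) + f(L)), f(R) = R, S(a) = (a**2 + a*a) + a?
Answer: 2979076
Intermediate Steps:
S(a) = a + 2*a**2 (S(a) = (a**2 + a**2) + a = 2*a**2 + a = a + 2*a**2)
x(L) = L**2 + 3*L (x(L) = L**2 + ((L + L) + L) = L**2 + (2*L + L) = L**2 + 3*L)
(x(40) + S(-2))**2 = (40*(3 + 40) - 2*(1 + 2*(-2)))**2 = (40*43 - 2*(1 - 4))**2 = (1720 - 2*(-3))**2 = (1720 + 6)**2 = 1726**2 = 2979076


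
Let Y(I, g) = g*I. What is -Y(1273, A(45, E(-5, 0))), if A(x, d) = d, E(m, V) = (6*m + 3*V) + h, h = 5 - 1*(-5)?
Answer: 25460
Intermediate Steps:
h = 10 (h = 5 + 5 = 10)
E(m, V) = 10 + 3*V + 6*m (E(m, V) = (6*m + 3*V) + 10 = (3*V + 6*m) + 10 = 10 + 3*V + 6*m)
Y(I, g) = I*g
-Y(1273, A(45, E(-5, 0))) = -1273*(10 + 3*0 + 6*(-5)) = -1273*(10 + 0 - 30) = -1273*(-20) = -1*(-25460) = 25460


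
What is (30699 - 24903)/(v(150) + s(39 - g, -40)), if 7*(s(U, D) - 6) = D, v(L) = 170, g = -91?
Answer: 10143/298 ≈ 34.037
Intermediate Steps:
s(U, D) = 6 + D/7
(30699 - 24903)/(v(150) + s(39 - g, -40)) = (30699 - 24903)/(170 + (6 + (1/7)*(-40))) = 5796/(170 + (6 - 40/7)) = 5796/(170 + 2/7) = 5796/(1192/7) = 5796*(7/1192) = 10143/298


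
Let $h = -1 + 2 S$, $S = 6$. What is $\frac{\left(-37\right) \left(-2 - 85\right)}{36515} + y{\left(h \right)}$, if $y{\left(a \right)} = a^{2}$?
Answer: $\frac{4421534}{36515} \approx 121.09$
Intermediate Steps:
$h = 11$ ($h = -1 + 2 \cdot 6 = -1 + 12 = 11$)
$\frac{\left(-37\right) \left(-2 - 85\right)}{36515} + y{\left(h \right)} = \frac{\left(-37\right) \left(-2 - 85\right)}{36515} + 11^{2} = \left(-37\right) \left(-87\right) \frac{1}{36515} + 121 = 3219 \cdot \frac{1}{36515} + 121 = \frac{3219}{36515} + 121 = \frac{4421534}{36515}$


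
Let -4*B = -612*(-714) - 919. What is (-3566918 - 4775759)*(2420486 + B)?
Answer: -77135515560915/4 ≈ -1.9284e+13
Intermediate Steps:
B = -436049/4 (B = -(-612*(-714) - 919)/4 = -(436968 - 919)/4 = -¼*436049 = -436049/4 ≈ -1.0901e+5)
(-3566918 - 4775759)*(2420486 + B) = (-3566918 - 4775759)*(2420486 - 436049/4) = -8342677*9245895/4 = -77135515560915/4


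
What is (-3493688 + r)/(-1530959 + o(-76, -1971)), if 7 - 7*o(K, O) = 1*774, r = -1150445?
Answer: 32508931/10717480 ≈ 3.0333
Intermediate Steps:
o(K, O) = -767/7 (o(K, O) = 1 - 774/7 = -767/7)
(-3493688 + r)/(-1530959 + o(-76, -1971)) = (-3493688 - 1150445)/(-1530959 - 767/7) = -4644133/(-10717480/7) = -4644133*(-7/10717480) = 32508931/10717480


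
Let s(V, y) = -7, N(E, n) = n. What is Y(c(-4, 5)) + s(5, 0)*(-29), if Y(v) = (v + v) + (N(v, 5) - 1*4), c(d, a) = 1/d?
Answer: 407/2 ≈ 203.50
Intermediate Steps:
Y(v) = 1 + 2*v (Y(v) = (v + v) + (5 - 1*4) = 2*v + (5 - 4) = 2*v + 1 = 1 + 2*v)
Y(c(-4, 5)) + s(5, 0)*(-29) = (1 + 2/(-4)) - 7*(-29) = (1 + 2*(-¼)) + 203 = (1 - ½) + 203 = ½ + 203 = 407/2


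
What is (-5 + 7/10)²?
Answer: 1849/100 ≈ 18.490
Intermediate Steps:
(-5 + 7/10)² = (-43/10)² = 1849/100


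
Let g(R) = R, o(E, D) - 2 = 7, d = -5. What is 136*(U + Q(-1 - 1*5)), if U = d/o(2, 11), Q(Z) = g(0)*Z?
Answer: -680/9 ≈ -75.556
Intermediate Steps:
o(E, D) = 9 (o(E, D) = 2 + 7 = 9)
Q(Z) = 0 (Q(Z) = 0*Z = 0)
U = -5/9 ≈ -0.55556
136*(U + Q(-1 - 1*5)) = 136*(-5/9 + 0) = 136*(-5/9) = -680/9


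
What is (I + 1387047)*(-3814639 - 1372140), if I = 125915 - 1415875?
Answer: -503568812773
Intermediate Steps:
I = -1289960
(I + 1387047)*(-3814639 - 1372140) = (-1289960 + 1387047)*(-3814639 - 1372140) = 97087*(-5186779) = -503568812773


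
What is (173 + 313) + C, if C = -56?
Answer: 430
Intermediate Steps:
(173 + 313) + C = (173 + 313) - 56 = 486 - 56 = 430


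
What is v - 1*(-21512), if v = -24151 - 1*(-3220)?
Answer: 581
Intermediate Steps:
v = -20931 (v = -24151 + 3220 = -20931)
v - 1*(-21512) = -20931 - 1*(-21512) = -20931 + 21512 = 581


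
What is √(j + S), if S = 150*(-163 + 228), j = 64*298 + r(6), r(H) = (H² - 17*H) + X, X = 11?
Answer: √28767 ≈ 169.61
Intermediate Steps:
r(H) = 11 + H² - 17*H (r(H) = (H² - 17*H) + 11 = 11 + H² - 17*H)
j = 19017 (j = 64*298 + (11 + 6² - 17*6) = 19072 + (11 + 36 - 102) = 19072 - 55 = 19017)
S = 9750 (S = 150*65 = 9750)
√(j + S) = √(19017 + 9750) = √28767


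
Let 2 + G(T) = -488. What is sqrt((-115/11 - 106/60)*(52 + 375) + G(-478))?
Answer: I*sqrt(621651030)/330 ≈ 75.554*I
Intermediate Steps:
G(T) = -490 (G(T) = -2 - 488 = -490)
sqrt((-115/11 - 106/60)*(52 + 375) + G(-478)) = sqrt((-115/11 - 106/60)*(52 + 375) - 490) = sqrt((-115*1/11 - 106*1/60)*427 - 490) = sqrt((-115/11 - 53/30)*427 - 490) = sqrt(-4033/330*427 - 490) = sqrt(-1722091/330 - 490) = sqrt(-1883791/330) = I*sqrt(621651030)/330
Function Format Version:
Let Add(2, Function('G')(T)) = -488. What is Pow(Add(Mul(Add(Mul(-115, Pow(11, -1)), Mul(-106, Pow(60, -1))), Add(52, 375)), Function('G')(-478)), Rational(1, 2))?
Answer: Mul(Rational(1, 330), I, Pow(621651030, Rational(1, 2))) ≈ Mul(75.554, I)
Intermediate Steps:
Function('G')(T) = -490 (Function('G')(T) = Add(-2, -488) = -490)
Pow(Add(Mul(Add(Mul(-115, Pow(11, -1)), Mul(-106, Pow(60, -1))), Add(52, 375)), Function('G')(-478)), Rational(1, 2)) = Pow(Add(Mul(Add(Mul(-115, Pow(11, -1)), Mul(-106, Pow(60, -1))), Add(52, 375)), -490), Rational(1, 2)) = Pow(Add(Mul(Add(Mul(-115, Rational(1, 11)), Mul(-106, Rational(1, 60))), 427), -490), Rational(1, 2)) = Pow(Add(Mul(Add(Rational(-115, 11), Rational(-53, 30)), 427), -490), Rational(1, 2)) = Pow(Add(Mul(Rational(-4033, 330), 427), -490), Rational(1, 2)) = Pow(Add(Rational(-1722091, 330), -490), Rational(1, 2)) = Pow(Rational(-1883791, 330), Rational(1, 2)) = Mul(Rational(1, 330), I, Pow(621651030, Rational(1, 2)))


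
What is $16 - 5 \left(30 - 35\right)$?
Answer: $41$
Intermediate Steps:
$16 - 5 \left(30 - 35\right) = 16 - 5 \left(-5\right) = 16 - -25 = 16 + 25 = 41$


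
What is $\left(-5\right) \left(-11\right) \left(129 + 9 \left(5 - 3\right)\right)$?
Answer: $8085$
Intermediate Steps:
$\left(-5\right) \left(-11\right) \left(129 + 9 \left(5 - 3\right)\right) = 55 \left(129 + 9 \left(5 - 3\right)\right) = 55 \left(129 + 9 \cdot 2\right) = 55 \left(129 + 18\right) = 55 \cdot 147 = 8085$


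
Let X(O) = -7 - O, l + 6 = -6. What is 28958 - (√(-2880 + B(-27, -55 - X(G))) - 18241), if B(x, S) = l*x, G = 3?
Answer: 47199 - 6*I*√71 ≈ 47199.0 - 50.557*I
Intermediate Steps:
l = -12 (l = -6 - 6 = -12)
B(x, S) = -12*x
28958 - (√(-2880 + B(-27, -55 - X(G))) - 18241) = 28958 - (√(-2880 - 12*(-27)) - 18241) = 28958 - (√(-2880 + 324) - 18241) = 28958 - (√(-2556) - 18241) = 28958 - (6*I*√71 - 18241) = 28958 - (-18241 + 6*I*√71) = 28958 + (18241 - 6*I*√71) = 47199 - 6*I*√71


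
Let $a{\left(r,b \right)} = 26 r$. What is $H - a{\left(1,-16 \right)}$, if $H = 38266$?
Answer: $38240$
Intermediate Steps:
$H - a{\left(1,-16 \right)} = 38266 - 26 \cdot 1 = 38266 - 26 = 38240$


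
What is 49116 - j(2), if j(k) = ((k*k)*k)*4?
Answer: 49084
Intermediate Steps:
j(k) = 4*k³ (j(k) = (k²*k)*4 = k³*4 = 4*k³)
49116 - j(2) = 49116 - 4*2³ = 49116 - 4*8 = 49116 - 1*32 = 49116 - 32 = 49084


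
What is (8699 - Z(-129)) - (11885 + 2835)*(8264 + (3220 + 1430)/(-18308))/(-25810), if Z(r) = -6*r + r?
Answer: 6557370018/513619 ≈ 12767.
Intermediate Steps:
Z(r) = -5*r
(8699 - Z(-129)) - (11885 + 2835)*(8264 + (3220 + 1430)/(-18308))/(-25810) = (8699 - (-5)*(-129)) - (11885 + 2835)*(8264 + (3220 + 1430)/(-18308))/(-25810) = (8699 - 1*645) - 14720*(8264 + 4650*(-1/18308))*(-1)/25810 = (8699 - 645) - 14720*(8264 - 2325/9154)*(-1)/25810 = 8054 - 14720*(75646331/9154)*(-1)/25810 = 8054 - 24206825920*(-1)/(199*25810) = 8054 - 1*(-2420682592/513619) = 8054 + 2420682592/513619 = 6557370018/513619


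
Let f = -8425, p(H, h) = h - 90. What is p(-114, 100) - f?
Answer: 8435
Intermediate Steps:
p(H, h) = -90 + h
p(-114, 100) - f = (-90 + 100) - 1*(-8425) = 10 + 8425 = 8435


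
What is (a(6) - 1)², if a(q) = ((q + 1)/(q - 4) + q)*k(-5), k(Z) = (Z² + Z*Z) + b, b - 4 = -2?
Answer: 243049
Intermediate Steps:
b = 2 (b = 4 - 2 = 2)
k(Z) = 2 + 2*Z² (k(Z) = (Z² + Z*Z) + 2 = (Z² + Z²) + 2 = 2*Z² + 2 = 2 + 2*Z²)
a(q) = 52*q + 52*(1 + q)/(-4 + q) (a(q) = ((q + 1)/(q - 4) + q)*(2 + 2*(-5)²) = ((1 + q)/(-4 + q) + q)*(2 + 2*25) = ((1 + q)/(-4 + q) + q)*(2 + 50) = (q + (1 + q)/(-4 + q))*52 = 52*q + 52*(1 + q)/(-4 + q))
(a(6) - 1)² = (52*(1 + 6² - 3*6)/(-4 + 6) - 1)² = (52*(1 + 36 - 18)/2 - 1)² = (52*(½)*19 - 1)² = (494 - 1)² = 493² = 243049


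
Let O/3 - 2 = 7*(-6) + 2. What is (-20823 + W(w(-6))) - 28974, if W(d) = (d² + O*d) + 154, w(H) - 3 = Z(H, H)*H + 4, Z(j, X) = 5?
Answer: -46492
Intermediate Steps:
O = -114 (O = 6 + 3*(7*(-6) + 2) = 6 + 3*(-42 + 2) = 6 + 3*(-40) = 6 - 120 = -114)
w(H) = 7 + 5*H (w(H) = 3 + (5*H + 4) = 3 + (4 + 5*H) = 7 + 5*H)
W(d) = 154 + d² - 114*d (W(d) = (d² - 114*d) + 154 = 154 + d² - 114*d)
(-20823 + W(w(-6))) - 28974 = (-20823 + (154 + (7 + 5*(-6))² - 114*(7 + 5*(-6)))) - 28974 = (-20823 + (154 + (7 - 30)² - 114*(7 - 30))) - 28974 = (-20823 + (154 + (-23)² - 114*(-23))) - 28974 = (-20823 + (154 + 529 + 2622)) - 28974 = (-20823 + 3305) - 28974 = -17518 - 28974 = -46492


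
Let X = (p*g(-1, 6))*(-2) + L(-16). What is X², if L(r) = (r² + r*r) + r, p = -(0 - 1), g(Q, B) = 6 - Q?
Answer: 232324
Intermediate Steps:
p = 1 (p = -1*(-1) = 1)
L(r) = r + 2*r² (L(r) = (r² + r²) + r = 2*r² + r = r + 2*r²)
X = 482 (X = (1*(6 - 1*(-1)))*(-2) - 16*(1 + 2*(-16)) = (1*(6 + 1))*(-2) - 16*(1 - 32) = (1*7)*(-2) - 16*(-31) = 7*(-2) + 496 = -14 + 496 = 482)
X² = 482² = 232324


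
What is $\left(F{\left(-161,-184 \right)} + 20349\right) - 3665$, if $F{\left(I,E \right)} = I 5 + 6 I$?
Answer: $14913$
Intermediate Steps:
$F{\left(I,E \right)} = 11 I$ ($F{\left(I,E \right)} = 5 I + 6 I = 11 I$)
$\left(F{\left(-161,-184 \right)} + 20349\right) - 3665 = \left(11 \left(-161\right) + 20349\right) - 3665 = \left(-1771 + 20349\right) - 3665 = 18578 - 3665 = 14913$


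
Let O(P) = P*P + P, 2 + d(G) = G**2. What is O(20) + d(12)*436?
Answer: 62332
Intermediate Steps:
d(G) = -2 + G**2
O(P) = P + P**2 (O(P) = P**2 + P = P + P**2)
O(20) + d(12)*436 = 20*(1 + 20) + (-2 + 12**2)*436 = 20*21 + (-2 + 144)*436 = 420 + 142*436 = 420 + 61912 = 62332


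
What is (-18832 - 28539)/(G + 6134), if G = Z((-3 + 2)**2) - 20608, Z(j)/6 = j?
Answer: 47371/14468 ≈ 3.2742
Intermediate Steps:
Z(j) = 6*j
G = -20602 (G = 6*(-3 + 2)**2 - 20608 = 6*(-1)**2 - 20608 = 6*1 - 20608 = 6 - 20608 = -20602)
(-18832 - 28539)/(G + 6134) = (-18832 - 28539)/(-20602 + 6134) = -47371/(-14468) = -47371*(-1/14468) = 47371/14468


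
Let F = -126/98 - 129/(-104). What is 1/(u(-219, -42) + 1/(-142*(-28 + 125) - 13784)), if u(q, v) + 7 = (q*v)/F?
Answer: -303138/61512900761 ≈ -4.9280e-6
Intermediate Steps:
F = -33/728 (F = -126*1/98 - 129*(-1/104) = -9/7 + 129/104 = -33/728 ≈ -0.045330)
u(q, v) = -7 - 728*q*v/33 (u(q, v) = -7 + (q*v)/(-33/728) = -7 + (q*v)*(-728/33) = -7 - 728*q*v/33)
1/(u(-219, -42) + 1/(-142*(-28 + 125) - 13784)) = 1/((-7 - 728/33*(-219)*(-42)) + 1/(-142*(-28 + 125) - 13784)) = 1/((-7 - 2232048/11) + 1/(-142*97 - 13784)) = 1/(-2232125/11 + 1/(-13774 - 13784)) = 1/(-2232125/11 + 1/(-27558)) = 1/(-2232125/11 - 1/27558) = 1/(-61512900761/303138) = -303138/61512900761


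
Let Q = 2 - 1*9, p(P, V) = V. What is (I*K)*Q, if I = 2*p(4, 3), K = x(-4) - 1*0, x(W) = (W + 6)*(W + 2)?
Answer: 168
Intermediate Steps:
x(W) = (2 + W)*(6 + W) (x(W) = (6 + W)*(2 + W) = (2 + W)*(6 + W))
K = -4 (K = (12 + (-4)² + 8*(-4)) - 1*0 = (12 + 16 - 32) + 0 = -4 + 0 = -4)
I = 6 (I = 2*3 = 6)
Q = -7 (Q = 2 - 9 = -7)
(I*K)*Q = (6*(-4))*(-7) = -24*(-7) = 168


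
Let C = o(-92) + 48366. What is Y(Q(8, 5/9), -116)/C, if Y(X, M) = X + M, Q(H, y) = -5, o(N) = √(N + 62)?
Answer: -975381/389878331 + 121*I*√30/2339269986 ≈ -0.0025018 + 2.8331e-7*I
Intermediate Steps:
o(N) = √(62 + N)
Y(X, M) = M + X
C = 48366 + I*√30 (C = √(62 - 92) + 48366 = √(-30) + 48366 = I*√30 + 48366 = 48366 + I*√30 ≈ 48366.0 + 5.4772*I)
Y(Q(8, 5/9), -116)/C = (-116 - 5)/(48366 + I*√30) = -121/(48366 + I*√30)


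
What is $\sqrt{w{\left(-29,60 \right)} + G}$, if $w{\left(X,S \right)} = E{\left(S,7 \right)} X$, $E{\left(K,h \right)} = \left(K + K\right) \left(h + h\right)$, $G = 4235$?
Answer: $i \sqrt{44485} \approx 210.91 i$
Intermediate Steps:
$E{\left(K,h \right)} = 4 K h$ ($E{\left(K,h \right)} = 2 K 2 h = 4 K h$)
$w{\left(X,S \right)} = 28 S X$ ($w{\left(X,S \right)} = 4 S 7 X = 28 S X$)
$\sqrt{w{\left(-29,60 \right)} + G} = \sqrt{28 \cdot 60 \left(-29\right) + 4235} = \sqrt{-48720 + 4235} = \sqrt{-44485} = i \sqrt{44485}$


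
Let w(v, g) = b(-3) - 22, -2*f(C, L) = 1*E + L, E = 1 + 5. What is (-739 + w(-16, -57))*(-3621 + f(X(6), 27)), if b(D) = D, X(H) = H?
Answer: 2779050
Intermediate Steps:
E = 6
f(C, L) = -3 - L/2 (f(C, L) = -(1*6 + L)/2 = -(6 + L)/2 = -3 - L/2)
w(v, g) = -25 (w(v, g) = -3 - 22 = -25)
(-739 + w(-16, -57))*(-3621 + f(X(6), 27)) = (-739 - 25)*(-3621 + (-3 - ½*27)) = -764*(-3621 + (-3 - 27/2)) = -764*(-3621 - 33/2) = -764*(-7275/2) = 2779050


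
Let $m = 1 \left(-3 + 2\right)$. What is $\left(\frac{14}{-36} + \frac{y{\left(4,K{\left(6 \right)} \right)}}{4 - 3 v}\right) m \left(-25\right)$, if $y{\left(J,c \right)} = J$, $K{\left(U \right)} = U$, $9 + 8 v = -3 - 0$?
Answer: $\frac{625}{306} \approx 2.0425$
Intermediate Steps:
$v = - \frac{3}{2}$ ($v = - \frac{9}{8} + \frac{-3 - 0}{8} = - \frac{9}{8} + \frac{-3 + 0}{8} = - \frac{9}{8} + \frac{1}{8} \left(-3\right) = - \frac{9}{8} - \frac{3}{8} = - \frac{3}{2} \approx -1.5$)
$m = -1$ ($m = 1 \left(-1\right) = -1$)
$\left(\frac{14}{-36} + \frac{y{\left(4,K{\left(6 \right)} \right)}}{4 - 3 v}\right) m \left(-25\right) = \left(\frac{14}{-36} + \frac{4}{4 - - \frac{9}{2}}\right) \left(-1\right) \left(-25\right) = \left(14 \left(- \frac{1}{36}\right) + \frac{4}{4 + \frac{9}{2}}\right) \left(-1\right) \left(-25\right) = \left(- \frac{7}{18} + \frac{4}{\frac{17}{2}}\right) \left(-1\right) \left(-25\right) = \left(- \frac{7}{18} + 4 \cdot \frac{2}{17}\right) \left(-1\right) \left(-25\right) = \left(- \frac{7}{18} + \frac{8}{17}\right) \left(-1\right) \left(-25\right) = \frac{25}{306} \left(-1\right) \left(-25\right) = \left(- \frac{25}{306}\right) \left(-25\right) = \frac{625}{306}$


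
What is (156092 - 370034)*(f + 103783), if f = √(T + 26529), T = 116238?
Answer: -22203542586 - 641826*√15863 ≈ -2.2284e+10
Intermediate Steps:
f = 3*√15863 (f = √(116238 + 26529) = √142767 = 3*√15863 ≈ 377.85)
(156092 - 370034)*(f + 103783) = (156092 - 370034)*(3*√15863 + 103783) = -213942*(103783 + 3*√15863) = -22203542586 - 641826*√15863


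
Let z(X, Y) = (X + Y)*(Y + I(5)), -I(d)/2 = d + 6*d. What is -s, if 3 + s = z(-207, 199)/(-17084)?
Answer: 12555/4271 ≈ 2.9396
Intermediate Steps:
I(d) = -14*d (I(d) = -2*(d + 6*d) = -14*d)
z(X, Y) = (-70 + Y)*(X + Y) (z(X, Y) = (X + Y)*(Y - 14*5) = (X + Y)*(Y - 70) = (X + Y)*(-70 + Y) = (-70 + Y)*(X + Y))
s = -12555/4271 (s = -3 + (199**2 - 70*(-207) - 70*199 - 207*199)/(-17084) = -3 + (39601 + 14490 - 13930 - 41193)*(-1/17084) = -3 - 1032*(-1/17084) = -3 + 258/4271 = -12555/4271 ≈ -2.9396)
-s = -1*(-12555/4271) = 12555/4271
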